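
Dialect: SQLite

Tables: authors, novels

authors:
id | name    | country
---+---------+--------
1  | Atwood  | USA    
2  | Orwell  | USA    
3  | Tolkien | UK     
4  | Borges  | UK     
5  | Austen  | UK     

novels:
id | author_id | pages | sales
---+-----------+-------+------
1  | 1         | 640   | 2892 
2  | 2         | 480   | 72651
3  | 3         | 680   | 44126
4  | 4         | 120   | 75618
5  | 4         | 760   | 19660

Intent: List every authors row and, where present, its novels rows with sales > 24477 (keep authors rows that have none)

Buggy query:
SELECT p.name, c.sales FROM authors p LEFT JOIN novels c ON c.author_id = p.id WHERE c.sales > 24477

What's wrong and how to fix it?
Bug: A WHERE condition on the right-hand table after LEFT JOIN drops unmatched parents

Fix: Move the right-table condition into the ON clause so unmatched parents are kept

Corrected query:
SELECT p.name, c.sales FROM authors p LEFT JOIN novels c ON c.author_id = p.id AND c.sales > 24477

Result:
name    | sales
--------+------
Atwood  | NULL 
Orwell  | 72651
Tolkien | 44126
Borges  | 75618
Austen  | NULL 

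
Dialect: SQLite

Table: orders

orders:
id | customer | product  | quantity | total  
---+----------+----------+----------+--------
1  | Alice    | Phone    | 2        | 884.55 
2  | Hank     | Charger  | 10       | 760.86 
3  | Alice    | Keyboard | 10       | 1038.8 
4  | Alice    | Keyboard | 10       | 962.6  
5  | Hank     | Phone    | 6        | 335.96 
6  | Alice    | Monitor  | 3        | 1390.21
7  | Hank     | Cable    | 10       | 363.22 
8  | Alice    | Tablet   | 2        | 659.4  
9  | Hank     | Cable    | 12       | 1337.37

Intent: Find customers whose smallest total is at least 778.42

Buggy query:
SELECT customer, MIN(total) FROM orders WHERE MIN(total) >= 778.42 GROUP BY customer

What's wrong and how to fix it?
Bug: MIN() in WHERE is a misuse of aggregate

Fix: Use HAVING for the per-group MIN condition

Corrected query:
SELECT customer, MIN(total) FROM orders GROUP BY customer HAVING MIN(total) >= 778.42

Result:
(no rows)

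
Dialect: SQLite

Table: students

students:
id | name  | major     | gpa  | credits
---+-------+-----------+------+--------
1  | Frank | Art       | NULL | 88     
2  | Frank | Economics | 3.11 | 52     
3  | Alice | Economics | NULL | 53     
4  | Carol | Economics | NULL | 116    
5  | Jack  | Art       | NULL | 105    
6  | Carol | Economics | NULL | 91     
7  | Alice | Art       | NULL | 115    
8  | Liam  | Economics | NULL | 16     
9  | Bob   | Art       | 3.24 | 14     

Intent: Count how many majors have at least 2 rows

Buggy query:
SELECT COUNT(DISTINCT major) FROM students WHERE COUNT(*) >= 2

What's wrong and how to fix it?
Bug: COUNT(*) cannot appear in WHERE; the per-group count doesn't exist yet

Fix: Group first with HAVING COUNT(*) >= 2, then COUNT the resulting groups

Corrected query:
SELECT COUNT(*) FROM (SELECT major FROM students GROUP BY major HAVING COUNT(*) >= 2)

Result:
COUNT(*)
--------
2       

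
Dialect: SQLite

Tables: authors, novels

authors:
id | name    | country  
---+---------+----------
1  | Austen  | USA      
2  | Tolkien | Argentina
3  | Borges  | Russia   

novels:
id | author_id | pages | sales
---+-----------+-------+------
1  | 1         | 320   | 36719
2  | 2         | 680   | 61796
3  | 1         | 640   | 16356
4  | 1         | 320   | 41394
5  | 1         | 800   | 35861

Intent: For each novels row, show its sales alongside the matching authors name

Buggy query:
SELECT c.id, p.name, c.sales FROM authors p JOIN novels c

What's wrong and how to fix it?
Bug: Missing join condition: each novels row is matched to all authors rows instead of just its own

Fix: Specify the join condition linking the foreign key to the parent id

Corrected query:
SELECT c.id, p.name, c.sales FROM authors p JOIN novels c ON c.author_id = p.id

Result:
id | name    | sales
---+---------+------
1  | Austen  | 36719
2  | Tolkien | 61796
3  | Austen  | 16356
4  | Austen  | 41394
5  | Austen  | 35861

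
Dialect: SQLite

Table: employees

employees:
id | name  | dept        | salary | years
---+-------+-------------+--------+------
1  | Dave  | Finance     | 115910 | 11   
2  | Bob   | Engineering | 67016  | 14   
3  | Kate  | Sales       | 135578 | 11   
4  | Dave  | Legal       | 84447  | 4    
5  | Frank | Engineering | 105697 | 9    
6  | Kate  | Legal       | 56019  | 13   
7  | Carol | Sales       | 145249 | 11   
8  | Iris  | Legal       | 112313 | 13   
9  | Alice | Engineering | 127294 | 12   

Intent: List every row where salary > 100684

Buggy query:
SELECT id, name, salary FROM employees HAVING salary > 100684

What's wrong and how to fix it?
Bug: HAVING filters the output of aggregation, but this query has no GROUP BY and no aggregate functions, so SQLite rejects it (HAVING clause on a non-aggregate query); the condition here is per row

Fix: Replace HAVING with WHERE since the condition applies to individual rows

Corrected query:
SELECT id, name, salary FROM employees WHERE salary > 100684

Result:
id | name  | salary
---+-------+-------
1  | Dave  | 115910
3  | Kate  | 135578
5  | Frank | 105697
7  | Carol | 145249
8  | Iris  | 112313
9  | Alice | 127294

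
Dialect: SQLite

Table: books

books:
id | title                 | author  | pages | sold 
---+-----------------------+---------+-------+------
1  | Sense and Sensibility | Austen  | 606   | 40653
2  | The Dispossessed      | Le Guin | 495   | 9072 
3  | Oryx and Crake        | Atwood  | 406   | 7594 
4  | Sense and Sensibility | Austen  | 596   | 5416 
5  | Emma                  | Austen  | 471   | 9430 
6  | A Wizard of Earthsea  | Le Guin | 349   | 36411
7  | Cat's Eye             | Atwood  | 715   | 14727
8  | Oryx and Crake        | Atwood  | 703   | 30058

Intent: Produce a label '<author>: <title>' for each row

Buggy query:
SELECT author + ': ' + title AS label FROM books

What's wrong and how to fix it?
Bug: SQLite uses || for string concatenation; + coerces text to numbers (yielding 0)

Fix: Use the || operator for string concatenation

Corrected query:
SELECT author || ': ' || title AS label FROM books

Result:
label                        
-----------------------------
Austen: Sense and Sensibility
Le Guin: The Dispossessed    
Atwood: Oryx and Crake       
Austen: Sense and Sensibility
Austen: Emma                 
Le Guin: A Wizard of Earthsea
Atwood: Cat's Eye            
Atwood: Oryx and Crake       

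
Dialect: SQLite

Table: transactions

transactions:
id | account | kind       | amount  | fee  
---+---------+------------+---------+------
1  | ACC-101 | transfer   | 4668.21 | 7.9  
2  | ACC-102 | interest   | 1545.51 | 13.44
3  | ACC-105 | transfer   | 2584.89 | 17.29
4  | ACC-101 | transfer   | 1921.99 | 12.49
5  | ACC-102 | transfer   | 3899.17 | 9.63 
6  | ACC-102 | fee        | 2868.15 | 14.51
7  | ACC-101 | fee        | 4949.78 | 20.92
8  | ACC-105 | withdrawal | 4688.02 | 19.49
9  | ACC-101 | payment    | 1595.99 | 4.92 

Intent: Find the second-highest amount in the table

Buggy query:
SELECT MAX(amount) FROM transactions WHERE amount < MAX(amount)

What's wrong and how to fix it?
Bug: MAX(amount) on the right of the comparison is an aggregate-in-WHERE error

Fix: Compute the overall MAX in a subquery, then take MAX of rows below it

Corrected query:
SELECT MAX(amount) FROM transactions WHERE amount < (SELECT MAX(amount) FROM transactions)

Result:
MAX(amount)
-----------
4688.02    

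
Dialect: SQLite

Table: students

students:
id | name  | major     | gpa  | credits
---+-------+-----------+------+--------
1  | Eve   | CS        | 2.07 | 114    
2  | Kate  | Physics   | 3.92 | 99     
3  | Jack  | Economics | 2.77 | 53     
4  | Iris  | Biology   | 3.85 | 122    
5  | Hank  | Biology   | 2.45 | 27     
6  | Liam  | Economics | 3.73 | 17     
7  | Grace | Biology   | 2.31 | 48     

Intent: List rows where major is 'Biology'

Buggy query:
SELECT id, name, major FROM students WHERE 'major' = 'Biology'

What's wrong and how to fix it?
Bug: 'major' in single quotes is a string literal, not the column; the comparison is literal-vs-literal and never true

Fix: Reference the column as major without single quotes

Corrected query:
SELECT id, name, major FROM students WHERE major = 'Biology'

Result:
id | name  | major  
---+-------+--------
4  | Iris  | Biology
5  | Hank  | Biology
7  | Grace | Biology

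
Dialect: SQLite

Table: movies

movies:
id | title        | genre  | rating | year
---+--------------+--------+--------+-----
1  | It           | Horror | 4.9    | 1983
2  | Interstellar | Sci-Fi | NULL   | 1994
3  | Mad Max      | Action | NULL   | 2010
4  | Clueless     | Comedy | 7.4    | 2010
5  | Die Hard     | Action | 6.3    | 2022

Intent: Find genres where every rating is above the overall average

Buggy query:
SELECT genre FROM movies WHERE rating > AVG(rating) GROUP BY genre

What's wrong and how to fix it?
Bug: WHERE evaluates per row before aggregation, so AVG() is unavailable

Fix: Compute the overall average in a scalar subquery and compare each group's MIN against it in HAVING

Corrected query:
SELECT genre FROM movies GROUP BY genre HAVING MIN(rating) > (SELECT AVG(rating) FROM movies)

Result:
genre 
------
Action
Comedy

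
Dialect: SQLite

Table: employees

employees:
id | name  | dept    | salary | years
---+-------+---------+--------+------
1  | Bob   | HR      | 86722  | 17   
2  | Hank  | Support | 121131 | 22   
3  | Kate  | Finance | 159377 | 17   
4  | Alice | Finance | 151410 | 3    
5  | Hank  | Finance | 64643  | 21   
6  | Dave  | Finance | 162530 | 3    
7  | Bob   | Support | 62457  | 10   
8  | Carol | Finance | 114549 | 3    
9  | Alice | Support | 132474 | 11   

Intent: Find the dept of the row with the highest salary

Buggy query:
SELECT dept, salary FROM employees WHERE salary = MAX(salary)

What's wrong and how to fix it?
Bug: WHERE is evaluated per row; an aggregate over the whole table isn't defined there

Fix: Use a subquery: WHERE salary = (SELECT MAX(salary) FROM employees)

Corrected query:
SELECT dept, salary FROM employees WHERE salary = (SELECT MAX(salary) FROM employees)

Result:
dept    | salary
--------+-------
Finance | 162530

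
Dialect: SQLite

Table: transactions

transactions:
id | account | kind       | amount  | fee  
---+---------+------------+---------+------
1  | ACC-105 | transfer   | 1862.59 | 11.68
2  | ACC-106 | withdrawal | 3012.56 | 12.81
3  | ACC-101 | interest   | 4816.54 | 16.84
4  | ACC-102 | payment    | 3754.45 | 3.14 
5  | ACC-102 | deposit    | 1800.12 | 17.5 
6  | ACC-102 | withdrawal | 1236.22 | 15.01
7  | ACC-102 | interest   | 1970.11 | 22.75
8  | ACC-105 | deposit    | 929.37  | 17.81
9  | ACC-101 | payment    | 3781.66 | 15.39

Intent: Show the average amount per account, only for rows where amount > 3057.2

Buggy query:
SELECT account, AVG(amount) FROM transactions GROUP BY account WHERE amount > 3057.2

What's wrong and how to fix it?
Bug: Row-level WHERE must come before GROUP BY in the clause order

Fix: Move the WHERE clause before GROUP BY

Corrected query:
SELECT account, AVG(amount) FROM transactions WHERE amount > 3057.2 GROUP BY account

Result:
account | AVG(amount)
--------+------------
ACC-101 | 4299.1     
ACC-102 | 3754.45    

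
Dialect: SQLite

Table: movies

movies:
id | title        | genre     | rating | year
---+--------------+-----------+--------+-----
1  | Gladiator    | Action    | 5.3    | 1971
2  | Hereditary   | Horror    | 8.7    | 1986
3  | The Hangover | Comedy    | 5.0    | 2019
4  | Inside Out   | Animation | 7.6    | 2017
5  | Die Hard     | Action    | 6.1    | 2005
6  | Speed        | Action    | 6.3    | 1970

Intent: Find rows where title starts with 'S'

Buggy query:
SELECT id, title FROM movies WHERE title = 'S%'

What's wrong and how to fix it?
Bug: Wildcards only work with LIKE; '=' treats '%' as a literal character

Fix: Replace '=' with LIKE so 'S%' is treated as a pattern

Corrected query:
SELECT id, title FROM movies WHERE title LIKE 'S%'

Result:
id | title
---+------
6  | Speed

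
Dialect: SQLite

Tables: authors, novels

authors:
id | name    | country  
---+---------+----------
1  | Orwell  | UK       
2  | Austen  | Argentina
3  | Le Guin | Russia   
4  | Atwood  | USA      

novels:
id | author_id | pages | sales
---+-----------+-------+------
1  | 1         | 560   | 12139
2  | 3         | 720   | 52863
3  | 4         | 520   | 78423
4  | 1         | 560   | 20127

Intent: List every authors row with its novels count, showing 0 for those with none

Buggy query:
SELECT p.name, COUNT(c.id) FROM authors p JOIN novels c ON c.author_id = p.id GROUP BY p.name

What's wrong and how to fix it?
Bug: An inner join excludes parents with zero children

Fix: Switch to LEFT JOIN to retain unmatched parent rows

Corrected query:
SELECT p.name, COUNT(c.id) FROM authors p LEFT JOIN novels c ON c.author_id = p.id GROUP BY p.name

Result:
name    | COUNT(c.id)
--------+------------
Atwood  | 1          
Austen  | 0          
Le Guin | 1          
Orwell  | 2          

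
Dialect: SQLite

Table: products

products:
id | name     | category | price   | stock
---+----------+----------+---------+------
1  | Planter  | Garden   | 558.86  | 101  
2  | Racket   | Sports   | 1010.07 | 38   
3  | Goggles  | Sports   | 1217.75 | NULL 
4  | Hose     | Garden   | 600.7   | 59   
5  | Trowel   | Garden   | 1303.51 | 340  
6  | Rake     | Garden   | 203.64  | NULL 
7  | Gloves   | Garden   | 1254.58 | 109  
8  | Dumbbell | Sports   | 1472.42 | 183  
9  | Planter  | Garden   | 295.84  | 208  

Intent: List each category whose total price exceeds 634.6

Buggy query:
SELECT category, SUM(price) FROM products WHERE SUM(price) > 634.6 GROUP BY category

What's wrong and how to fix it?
Bug: SUM(price) is an aggregate, but WHERE filters rows before aggregation

Fix: Move the aggregate condition to a HAVING clause

Corrected query:
SELECT category, SUM(price) FROM products GROUP BY category HAVING SUM(price) > 634.6

Result:
category | SUM(price)
---------+-----------
Garden   | 4217.13   
Sports   | 3700.24   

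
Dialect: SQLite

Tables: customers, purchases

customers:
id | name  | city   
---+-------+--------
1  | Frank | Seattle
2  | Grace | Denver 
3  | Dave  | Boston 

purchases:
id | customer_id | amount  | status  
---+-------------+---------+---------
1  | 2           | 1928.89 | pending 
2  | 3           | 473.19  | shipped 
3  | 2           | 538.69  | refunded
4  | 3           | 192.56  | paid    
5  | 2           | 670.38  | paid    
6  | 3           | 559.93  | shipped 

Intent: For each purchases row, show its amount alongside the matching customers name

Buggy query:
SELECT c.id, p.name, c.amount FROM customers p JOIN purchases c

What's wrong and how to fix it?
Bug: Missing join condition: each purchases row is matched to all customers rows instead of just its own

Fix: Specify the join condition linking the foreign key to the parent id

Corrected query:
SELECT c.id, p.name, c.amount FROM customers p JOIN purchases c ON c.customer_id = p.id

Result:
id | name  | amount 
---+-------+--------
1  | Grace | 1928.89
2  | Dave  | 473.19 
3  | Grace | 538.69 
4  | Dave  | 192.56 
5  | Grace | 670.38 
6  | Dave  | 559.93 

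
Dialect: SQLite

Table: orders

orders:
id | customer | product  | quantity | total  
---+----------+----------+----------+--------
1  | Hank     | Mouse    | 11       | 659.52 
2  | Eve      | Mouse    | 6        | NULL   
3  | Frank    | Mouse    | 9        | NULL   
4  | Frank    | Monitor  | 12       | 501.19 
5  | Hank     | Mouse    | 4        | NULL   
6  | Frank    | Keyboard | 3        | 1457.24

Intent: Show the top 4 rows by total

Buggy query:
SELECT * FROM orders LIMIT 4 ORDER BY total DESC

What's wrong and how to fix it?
Bug: ORDER BY cannot follow LIMIT; LIMIT is the final clause

Fix: Swap the clauses: ORDER BY first, then LIMIT

Corrected query:
SELECT * FROM orders ORDER BY total DESC LIMIT 4

Result:
id | customer | product  | quantity | total  
---+----------+----------+----------+--------
6  | Frank    | Keyboard | 3        | 1457.24
1  | Hank     | Mouse    | 11       | 659.52 
4  | Frank    | Monitor  | 12       | 501.19 
2  | Eve      | Mouse    | 6        | NULL   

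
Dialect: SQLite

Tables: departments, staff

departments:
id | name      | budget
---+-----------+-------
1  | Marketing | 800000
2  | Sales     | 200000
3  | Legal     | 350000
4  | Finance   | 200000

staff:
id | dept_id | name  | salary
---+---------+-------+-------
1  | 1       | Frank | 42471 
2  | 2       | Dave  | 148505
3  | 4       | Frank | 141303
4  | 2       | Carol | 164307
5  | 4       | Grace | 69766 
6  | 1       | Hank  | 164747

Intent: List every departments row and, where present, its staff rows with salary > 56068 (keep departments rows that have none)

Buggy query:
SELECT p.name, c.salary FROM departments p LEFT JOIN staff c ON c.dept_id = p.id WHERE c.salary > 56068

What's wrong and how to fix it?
Bug: A WHERE condition on the right-hand table after LEFT JOIN drops unmatched parents

Fix: Move the right-table condition into the ON clause so unmatched parents are kept

Corrected query:
SELECT p.name, c.salary FROM departments p LEFT JOIN staff c ON c.dept_id = p.id AND c.salary > 56068

Result:
name      | salary
----------+-------
Marketing | 164747
Sales     | 148505
Sales     | 164307
Legal     | NULL  
Finance   | 69766 
Finance   | 141303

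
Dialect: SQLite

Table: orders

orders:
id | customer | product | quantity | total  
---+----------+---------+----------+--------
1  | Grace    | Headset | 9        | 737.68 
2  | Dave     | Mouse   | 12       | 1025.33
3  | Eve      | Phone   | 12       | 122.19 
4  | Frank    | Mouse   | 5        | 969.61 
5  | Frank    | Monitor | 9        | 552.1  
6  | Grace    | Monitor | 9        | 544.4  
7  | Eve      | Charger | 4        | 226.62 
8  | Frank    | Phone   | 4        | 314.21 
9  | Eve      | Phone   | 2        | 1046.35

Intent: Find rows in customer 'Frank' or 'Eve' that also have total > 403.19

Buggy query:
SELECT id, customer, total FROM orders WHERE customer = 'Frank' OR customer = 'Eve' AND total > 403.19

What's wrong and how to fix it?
Bug: AND binds tighter than OR, so this parses as customer = 'Frank' OR (customer = 'Eve' AND total > 403.19)

Fix: Add parentheses around the OR so the AND applies to both alternatives

Corrected query:
SELECT id, customer, total FROM orders WHERE (customer = 'Frank' OR customer = 'Eve') AND total > 403.19

Result:
id | customer | total  
---+----------+--------
4  | Frank    | 969.61 
5  | Frank    | 552.1  
9  | Eve      | 1046.35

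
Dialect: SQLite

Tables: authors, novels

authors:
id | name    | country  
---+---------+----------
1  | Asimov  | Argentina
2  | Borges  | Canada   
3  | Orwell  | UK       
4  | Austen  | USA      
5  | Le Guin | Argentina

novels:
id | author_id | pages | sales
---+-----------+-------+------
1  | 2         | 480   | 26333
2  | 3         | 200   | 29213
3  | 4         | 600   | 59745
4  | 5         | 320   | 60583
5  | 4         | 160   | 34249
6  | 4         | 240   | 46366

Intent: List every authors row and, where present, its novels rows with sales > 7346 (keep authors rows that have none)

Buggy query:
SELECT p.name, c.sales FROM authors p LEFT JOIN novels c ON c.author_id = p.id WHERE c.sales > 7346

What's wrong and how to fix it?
Bug: Filtering c.sales in WHERE discards the NULL rows produced by LEFT JOIN, turning it into an inner join

Fix: Put 'c.sales > 7346' in the JOIN's ON clause instead of WHERE

Corrected query:
SELECT p.name, c.sales FROM authors p LEFT JOIN novels c ON c.author_id = p.id AND c.sales > 7346

Result:
name    | sales
--------+------
Asimov  | NULL 
Borges  | 26333
Orwell  | 29213
Austen  | 34249
Austen  | 46366
Austen  | 59745
Le Guin | 60583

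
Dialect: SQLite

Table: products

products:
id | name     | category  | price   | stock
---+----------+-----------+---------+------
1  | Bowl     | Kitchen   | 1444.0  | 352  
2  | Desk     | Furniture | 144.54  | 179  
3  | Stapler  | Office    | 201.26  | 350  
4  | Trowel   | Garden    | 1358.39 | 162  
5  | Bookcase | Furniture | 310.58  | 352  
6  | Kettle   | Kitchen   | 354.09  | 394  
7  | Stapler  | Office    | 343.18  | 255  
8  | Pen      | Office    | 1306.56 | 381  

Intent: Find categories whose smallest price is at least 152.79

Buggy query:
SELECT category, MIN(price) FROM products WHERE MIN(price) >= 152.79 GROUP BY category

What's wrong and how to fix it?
Bug: Aggregates like MIN are computed per group after WHERE runs

Fix: Replace WHERE with HAVING after the GROUP BY

Corrected query:
SELECT category, MIN(price) FROM products GROUP BY category HAVING MIN(price) >= 152.79

Result:
category | MIN(price)
---------+-----------
Garden   | 1358.39   
Kitchen  | 354.09    
Office   | 201.26    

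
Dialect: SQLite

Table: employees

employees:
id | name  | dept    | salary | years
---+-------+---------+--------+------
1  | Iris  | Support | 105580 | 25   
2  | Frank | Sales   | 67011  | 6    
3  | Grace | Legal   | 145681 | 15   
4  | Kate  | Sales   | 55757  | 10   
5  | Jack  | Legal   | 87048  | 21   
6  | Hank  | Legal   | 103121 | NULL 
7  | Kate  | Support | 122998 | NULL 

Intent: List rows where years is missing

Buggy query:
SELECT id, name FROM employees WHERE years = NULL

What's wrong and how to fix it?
Bug: Comparing to NULL with '=' never matches; NULL = NULL is unknown, not true

Fix: Use IS NULL to test for NULL

Corrected query:
SELECT id, name FROM employees WHERE years IS NULL

Result:
id | name
---+-----
6  | Hank
7  | Kate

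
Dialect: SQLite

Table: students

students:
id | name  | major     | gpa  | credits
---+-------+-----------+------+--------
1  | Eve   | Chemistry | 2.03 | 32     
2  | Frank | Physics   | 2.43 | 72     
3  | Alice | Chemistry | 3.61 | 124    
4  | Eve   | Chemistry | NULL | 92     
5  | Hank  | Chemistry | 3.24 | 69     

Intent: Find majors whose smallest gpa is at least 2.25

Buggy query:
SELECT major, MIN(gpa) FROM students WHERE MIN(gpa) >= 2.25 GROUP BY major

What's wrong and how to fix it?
Bug: Aggregates like MIN are computed per group after WHERE runs

Fix: Use HAVING for the per-group MIN condition

Corrected query:
SELECT major, MIN(gpa) FROM students GROUP BY major HAVING MIN(gpa) >= 2.25

Result:
major   | MIN(gpa)
--------+---------
Physics | 2.43    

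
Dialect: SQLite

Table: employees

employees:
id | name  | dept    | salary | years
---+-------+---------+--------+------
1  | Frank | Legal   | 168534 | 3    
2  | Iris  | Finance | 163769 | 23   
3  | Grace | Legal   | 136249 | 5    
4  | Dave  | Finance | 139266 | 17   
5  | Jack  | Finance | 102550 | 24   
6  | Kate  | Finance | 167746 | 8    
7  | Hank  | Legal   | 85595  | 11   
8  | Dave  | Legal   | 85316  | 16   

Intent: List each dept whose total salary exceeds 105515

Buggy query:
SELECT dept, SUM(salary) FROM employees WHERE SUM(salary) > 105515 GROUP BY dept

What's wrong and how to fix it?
Bug: WHERE runs before GROUP BY, so aggregates aren't available there

Fix: Move the aggregate condition to a HAVING clause

Corrected query:
SELECT dept, SUM(salary) FROM employees GROUP BY dept HAVING SUM(salary) > 105515

Result:
dept    | SUM(salary)
--------+------------
Finance | 573331     
Legal   | 475694     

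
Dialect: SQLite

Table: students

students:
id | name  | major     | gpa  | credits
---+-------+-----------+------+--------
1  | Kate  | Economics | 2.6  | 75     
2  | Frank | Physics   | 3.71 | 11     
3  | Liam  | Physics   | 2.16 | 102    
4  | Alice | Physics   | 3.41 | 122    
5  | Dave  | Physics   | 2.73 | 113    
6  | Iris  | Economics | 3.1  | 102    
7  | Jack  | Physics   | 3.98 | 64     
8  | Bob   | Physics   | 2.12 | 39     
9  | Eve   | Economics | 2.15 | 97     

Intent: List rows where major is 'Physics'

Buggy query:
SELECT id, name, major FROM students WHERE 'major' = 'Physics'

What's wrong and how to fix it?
Bug: 'major' in single quotes is a string literal, not the column; the comparison is literal-vs-literal and never true

Fix: Remove the quotes around the column name (or use double quotes for an identifier)

Corrected query:
SELECT id, name, major FROM students WHERE major = 'Physics'

Result:
id | name  | major  
---+-------+--------
2  | Frank | Physics
3  | Liam  | Physics
4  | Alice | Physics
5  | Dave  | Physics
7  | Jack  | Physics
8  | Bob   | Physics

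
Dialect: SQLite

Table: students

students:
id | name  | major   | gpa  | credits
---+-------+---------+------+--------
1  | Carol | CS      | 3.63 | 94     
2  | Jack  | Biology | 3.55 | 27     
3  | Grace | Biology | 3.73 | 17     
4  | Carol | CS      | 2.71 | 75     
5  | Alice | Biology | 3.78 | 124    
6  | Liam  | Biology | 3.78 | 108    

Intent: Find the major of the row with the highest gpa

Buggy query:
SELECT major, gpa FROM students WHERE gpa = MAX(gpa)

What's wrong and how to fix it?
Bug: WHERE is evaluated per row; an aggregate over the whole table isn't defined there

Fix: Wrap MAX in a scalar subquery so WHERE compares against a single value

Corrected query:
SELECT major, gpa FROM students WHERE gpa = (SELECT MAX(gpa) FROM students)

Result:
major   | gpa 
--------+-----
Biology | 3.78
Biology | 3.78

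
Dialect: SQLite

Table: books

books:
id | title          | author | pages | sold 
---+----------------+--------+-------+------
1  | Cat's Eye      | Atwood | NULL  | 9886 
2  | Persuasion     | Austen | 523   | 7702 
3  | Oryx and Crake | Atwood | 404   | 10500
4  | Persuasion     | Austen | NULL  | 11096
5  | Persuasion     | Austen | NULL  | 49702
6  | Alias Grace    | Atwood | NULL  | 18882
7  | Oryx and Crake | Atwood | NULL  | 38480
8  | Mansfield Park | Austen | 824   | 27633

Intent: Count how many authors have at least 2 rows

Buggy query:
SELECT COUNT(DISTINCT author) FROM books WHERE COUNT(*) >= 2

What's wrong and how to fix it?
Bug: COUNT(*) cannot appear in WHERE; the per-group count doesn't exist yet

Fix: Group first with HAVING COUNT(*) >= 2, then COUNT the resulting groups

Corrected query:
SELECT COUNT(*) FROM (SELECT author FROM books GROUP BY author HAVING COUNT(*) >= 2)

Result:
COUNT(*)
--------
2       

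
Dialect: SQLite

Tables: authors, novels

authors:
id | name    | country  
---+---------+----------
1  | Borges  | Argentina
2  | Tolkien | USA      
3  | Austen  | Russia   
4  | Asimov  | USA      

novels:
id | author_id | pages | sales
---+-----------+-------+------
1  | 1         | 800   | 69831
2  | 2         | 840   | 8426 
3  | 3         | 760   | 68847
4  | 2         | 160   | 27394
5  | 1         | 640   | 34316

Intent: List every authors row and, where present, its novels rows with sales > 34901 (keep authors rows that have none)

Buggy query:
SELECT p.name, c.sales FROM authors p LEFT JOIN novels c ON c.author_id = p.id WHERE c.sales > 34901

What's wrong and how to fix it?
Bug: Filtering c.sales in WHERE discards the NULL rows produced by LEFT JOIN, turning it into an inner join

Fix: Move the right-table condition into the ON clause so unmatched parents are kept

Corrected query:
SELECT p.name, c.sales FROM authors p LEFT JOIN novels c ON c.author_id = p.id AND c.sales > 34901

Result:
name    | sales
--------+------
Borges  | 69831
Tolkien | NULL 
Austen  | 68847
Asimov  | NULL 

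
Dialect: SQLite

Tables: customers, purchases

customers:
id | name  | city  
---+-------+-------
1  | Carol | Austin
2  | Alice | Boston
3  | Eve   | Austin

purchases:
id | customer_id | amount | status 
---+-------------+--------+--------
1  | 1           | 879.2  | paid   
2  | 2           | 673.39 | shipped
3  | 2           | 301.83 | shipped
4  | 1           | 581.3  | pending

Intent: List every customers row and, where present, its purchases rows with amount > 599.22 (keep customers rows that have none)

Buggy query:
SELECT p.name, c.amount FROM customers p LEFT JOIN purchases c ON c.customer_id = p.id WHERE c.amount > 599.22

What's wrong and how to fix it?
Bug: Filtering c.amount in WHERE discards the NULL rows produced by LEFT JOIN, turning it into an inner join

Fix: Put 'c.amount > 599.22' in the JOIN's ON clause instead of WHERE

Corrected query:
SELECT p.name, c.amount FROM customers p LEFT JOIN purchases c ON c.customer_id = p.id AND c.amount > 599.22

Result:
name  | amount
------+-------
Carol | 879.2 
Alice | 673.39
Eve   | NULL  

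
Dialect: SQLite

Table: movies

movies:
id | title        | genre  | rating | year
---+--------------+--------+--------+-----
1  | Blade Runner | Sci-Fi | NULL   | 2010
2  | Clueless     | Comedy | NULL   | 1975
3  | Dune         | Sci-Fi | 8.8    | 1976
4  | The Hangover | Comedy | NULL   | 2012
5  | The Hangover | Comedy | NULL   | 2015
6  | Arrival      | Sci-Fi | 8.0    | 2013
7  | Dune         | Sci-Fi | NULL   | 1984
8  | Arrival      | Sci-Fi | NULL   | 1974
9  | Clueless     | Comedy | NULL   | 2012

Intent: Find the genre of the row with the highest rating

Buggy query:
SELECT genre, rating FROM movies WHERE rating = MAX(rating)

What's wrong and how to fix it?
Bug: WHERE is evaluated per row; an aggregate over the whole table isn't defined there

Fix: Use a subquery: WHERE rating = (SELECT MAX(rating) FROM movies)

Corrected query:
SELECT genre, rating FROM movies WHERE rating = (SELECT MAX(rating) FROM movies)

Result:
genre  | rating
-------+-------
Sci-Fi | 8.8   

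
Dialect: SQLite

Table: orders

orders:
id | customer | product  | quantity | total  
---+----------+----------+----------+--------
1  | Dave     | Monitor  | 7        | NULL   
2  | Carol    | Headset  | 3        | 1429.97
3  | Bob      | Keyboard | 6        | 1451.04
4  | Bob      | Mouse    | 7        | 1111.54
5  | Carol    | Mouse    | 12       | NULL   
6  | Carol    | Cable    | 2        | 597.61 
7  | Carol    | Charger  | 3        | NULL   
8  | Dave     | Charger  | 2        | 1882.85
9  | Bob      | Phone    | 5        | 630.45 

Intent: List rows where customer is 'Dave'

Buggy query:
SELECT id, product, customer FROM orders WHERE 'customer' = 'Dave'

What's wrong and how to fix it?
Bug: Single quotes denote string literals in SQL; the column name is being compared as a constant string

Fix: Reference the column as customer without single quotes

Corrected query:
SELECT id, product, customer FROM orders WHERE customer = 'Dave'

Result:
id | product | customer
---+---------+---------
1  | Monitor | Dave    
8  | Charger | Dave    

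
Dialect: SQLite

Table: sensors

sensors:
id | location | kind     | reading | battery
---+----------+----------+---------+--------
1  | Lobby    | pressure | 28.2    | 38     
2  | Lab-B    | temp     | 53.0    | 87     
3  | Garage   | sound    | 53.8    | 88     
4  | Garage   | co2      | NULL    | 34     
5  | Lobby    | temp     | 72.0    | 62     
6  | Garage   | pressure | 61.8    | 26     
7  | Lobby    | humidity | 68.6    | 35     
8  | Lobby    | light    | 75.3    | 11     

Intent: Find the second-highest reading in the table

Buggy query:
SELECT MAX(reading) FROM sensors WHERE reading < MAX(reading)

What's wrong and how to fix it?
Bug: The inner MAX is an aggregate inside WHERE, which is not allowed

Fix: Put the inner MAX in a scalar subquery

Corrected query:
SELECT MAX(reading) FROM sensors WHERE reading < (SELECT MAX(reading) FROM sensors)

Result:
MAX(reading)
------------
72          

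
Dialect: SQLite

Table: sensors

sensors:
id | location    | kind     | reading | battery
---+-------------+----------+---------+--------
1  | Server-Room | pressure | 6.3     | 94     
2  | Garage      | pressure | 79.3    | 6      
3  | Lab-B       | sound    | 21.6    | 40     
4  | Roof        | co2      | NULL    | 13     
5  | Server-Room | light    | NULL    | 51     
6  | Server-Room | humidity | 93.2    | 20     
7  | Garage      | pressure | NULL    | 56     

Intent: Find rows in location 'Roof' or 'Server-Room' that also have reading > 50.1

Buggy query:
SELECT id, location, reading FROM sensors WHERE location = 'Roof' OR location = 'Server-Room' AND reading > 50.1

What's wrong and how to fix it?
Bug: AND binds tighter than OR, so this parses as location = 'Roof' OR (location = 'Server-Room' AND reading > 50.1)

Fix: Group the OR with parentheses (or use IN), then AND the threshold

Corrected query:
SELECT id, location, reading FROM sensors WHERE (location = 'Roof' OR location = 'Server-Room') AND reading > 50.1

Result:
id | location    | reading
---+-------------+--------
6  | Server-Room | 93.2   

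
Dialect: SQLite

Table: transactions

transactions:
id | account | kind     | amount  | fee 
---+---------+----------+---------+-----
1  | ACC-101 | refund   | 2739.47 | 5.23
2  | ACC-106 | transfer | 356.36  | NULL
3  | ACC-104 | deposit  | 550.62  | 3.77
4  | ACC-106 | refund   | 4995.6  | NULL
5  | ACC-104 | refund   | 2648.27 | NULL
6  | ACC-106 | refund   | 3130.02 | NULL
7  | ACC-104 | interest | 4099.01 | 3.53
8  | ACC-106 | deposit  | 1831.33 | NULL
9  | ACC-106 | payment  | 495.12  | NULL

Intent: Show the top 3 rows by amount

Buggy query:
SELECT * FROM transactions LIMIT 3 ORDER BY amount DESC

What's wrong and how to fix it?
Bug: LIMIT must come after ORDER BY

Fix: Sort with ORDER BY, then apply LIMIT

Corrected query:
SELECT * FROM transactions ORDER BY amount DESC LIMIT 3

Result:
id | account | kind     | amount  | fee 
---+---------+----------+---------+-----
4  | ACC-106 | refund   | 4995.6  | NULL
7  | ACC-104 | interest | 4099.01 | 3.53
6  | ACC-106 | refund   | 3130.02 | NULL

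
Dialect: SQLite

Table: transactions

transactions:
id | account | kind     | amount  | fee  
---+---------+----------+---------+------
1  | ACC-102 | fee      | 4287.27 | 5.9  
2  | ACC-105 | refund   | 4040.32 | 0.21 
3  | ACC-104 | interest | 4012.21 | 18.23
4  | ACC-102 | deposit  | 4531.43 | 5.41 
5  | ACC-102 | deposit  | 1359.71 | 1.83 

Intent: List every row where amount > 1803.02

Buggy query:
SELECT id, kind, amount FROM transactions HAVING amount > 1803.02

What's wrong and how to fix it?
Bug: HAVING filters the output of aggregation, but this query has no GROUP BY and no aggregate functions, so SQLite rejects it (HAVING clause on a non-aggregate query); the condition here is per row

Fix: Use WHERE for row-level filtering

Corrected query:
SELECT id, kind, amount FROM transactions WHERE amount > 1803.02

Result:
id | kind     | amount 
---+----------+--------
1  | fee      | 4287.27
2  | refund   | 4040.32
3  | interest | 4012.21
4  | deposit  | 4531.43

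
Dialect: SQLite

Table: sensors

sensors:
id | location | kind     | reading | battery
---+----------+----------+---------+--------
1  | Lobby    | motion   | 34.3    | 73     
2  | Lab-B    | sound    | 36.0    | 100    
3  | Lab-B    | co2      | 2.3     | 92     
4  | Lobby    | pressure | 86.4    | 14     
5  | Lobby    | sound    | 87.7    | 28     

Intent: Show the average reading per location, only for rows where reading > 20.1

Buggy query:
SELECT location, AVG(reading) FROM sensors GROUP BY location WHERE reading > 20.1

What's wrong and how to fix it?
Bug: WHERE cannot follow GROUP BY

Fix: Place WHERE between FROM and GROUP BY

Corrected query:
SELECT location, AVG(reading) FROM sensors WHERE reading > 20.1 GROUP BY location

Result:
location | AVG(reading)
---------+-------------
Lab-B    | 36          
Lobby    | 69.466667   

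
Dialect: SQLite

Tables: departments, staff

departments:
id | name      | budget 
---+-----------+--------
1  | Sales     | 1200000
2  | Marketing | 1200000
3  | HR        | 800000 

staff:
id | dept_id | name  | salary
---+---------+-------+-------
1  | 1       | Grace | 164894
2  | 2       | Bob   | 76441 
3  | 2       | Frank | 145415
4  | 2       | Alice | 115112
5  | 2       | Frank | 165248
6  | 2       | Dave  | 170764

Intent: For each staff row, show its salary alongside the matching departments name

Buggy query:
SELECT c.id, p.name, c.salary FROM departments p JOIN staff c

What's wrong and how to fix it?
Bug: Missing join condition: each staff row is matched to all departments rows instead of just its own

Fix: Specify the join condition linking the foreign key to the parent id

Corrected query:
SELECT c.id, p.name, c.salary FROM departments p JOIN staff c ON c.dept_id = p.id

Result:
id | name      | salary
---+-----------+-------
1  | Sales     | 164894
2  | Marketing | 76441 
3  | Marketing | 145415
4  | Marketing | 115112
5  | Marketing | 165248
6  | Marketing | 170764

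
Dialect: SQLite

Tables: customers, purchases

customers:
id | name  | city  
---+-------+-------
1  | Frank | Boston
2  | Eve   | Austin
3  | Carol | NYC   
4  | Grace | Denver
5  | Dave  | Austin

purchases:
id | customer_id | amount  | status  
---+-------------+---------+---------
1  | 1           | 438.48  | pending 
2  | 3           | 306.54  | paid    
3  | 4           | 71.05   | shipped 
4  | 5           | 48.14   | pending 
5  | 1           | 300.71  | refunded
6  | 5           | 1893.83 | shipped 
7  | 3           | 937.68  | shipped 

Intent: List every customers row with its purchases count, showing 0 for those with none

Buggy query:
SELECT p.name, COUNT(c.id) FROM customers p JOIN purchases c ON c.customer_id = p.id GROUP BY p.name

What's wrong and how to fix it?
Bug: INNER JOIN drops customers rows that have no matching purchases rows

Fix: Switch to LEFT JOIN to retain unmatched parent rows

Corrected query:
SELECT p.name, COUNT(c.id) FROM customers p LEFT JOIN purchases c ON c.customer_id = p.id GROUP BY p.name

Result:
name  | COUNT(c.id)
------+------------
Carol | 2          
Dave  | 2          
Eve   | 0          
Frank | 2          
Grace | 1          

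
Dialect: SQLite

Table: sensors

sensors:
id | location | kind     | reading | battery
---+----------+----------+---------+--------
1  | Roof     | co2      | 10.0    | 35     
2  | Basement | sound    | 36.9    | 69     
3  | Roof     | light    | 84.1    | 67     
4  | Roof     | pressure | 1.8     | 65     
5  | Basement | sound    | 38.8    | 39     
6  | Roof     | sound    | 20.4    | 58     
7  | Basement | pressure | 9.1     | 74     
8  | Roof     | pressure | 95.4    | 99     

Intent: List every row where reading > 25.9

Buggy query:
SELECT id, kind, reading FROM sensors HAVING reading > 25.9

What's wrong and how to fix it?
Bug: HAVING filters the output of aggregation, but this query has no GROUP BY and no aggregate functions, so SQLite rejects it (HAVING clause on a non-aggregate query); the condition here is per row

Fix: Use WHERE for row-level filtering

Corrected query:
SELECT id, kind, reading FROM sensors WHERE reading > 25.9

Result:
id | kind     | reading
---+----------+--------
2  | sound    | 36.9   
3  | light    | 84.1   
5  | sound    | 38.8   
8  | pressure | 95.4   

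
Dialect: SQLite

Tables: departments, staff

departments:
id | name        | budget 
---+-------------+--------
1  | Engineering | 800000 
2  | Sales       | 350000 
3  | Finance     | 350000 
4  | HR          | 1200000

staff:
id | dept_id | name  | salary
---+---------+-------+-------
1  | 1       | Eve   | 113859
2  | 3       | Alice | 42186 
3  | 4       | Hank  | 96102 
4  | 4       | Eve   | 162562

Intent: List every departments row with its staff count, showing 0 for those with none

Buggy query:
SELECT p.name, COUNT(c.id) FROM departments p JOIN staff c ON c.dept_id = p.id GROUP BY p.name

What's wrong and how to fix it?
Bug: An inner join excludes parents with zero children

Fix: Use LEFT JOIN so parents without children still appear (COUNT(c.id) gives 0)

Corrected query:
SELECT p.name, COUNT(c.id) FROM departments p LEFT JOIN staff c ON c.dept_id = p.id GROUP BY p.name

Result:
name        | COUNT(c.id)
------------+------------
Engineering | 1          
Finance     | 1          
HR          | 2          
Sales       | 0          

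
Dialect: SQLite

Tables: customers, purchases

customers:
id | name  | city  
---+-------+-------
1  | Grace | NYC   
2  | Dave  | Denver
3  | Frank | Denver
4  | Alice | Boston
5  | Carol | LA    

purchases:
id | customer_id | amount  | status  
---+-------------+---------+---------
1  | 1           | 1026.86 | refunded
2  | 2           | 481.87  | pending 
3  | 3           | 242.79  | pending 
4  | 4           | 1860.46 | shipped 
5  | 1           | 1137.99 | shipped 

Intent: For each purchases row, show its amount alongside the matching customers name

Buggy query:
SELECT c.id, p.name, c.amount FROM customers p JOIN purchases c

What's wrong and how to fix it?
Bug: JOIN with no ON clause produces a cartesian product; every purchases row pairs with every customers row

Fix: Specify the join condition linking the foreign key to the parent id

Corrected query:
SELECT c.id, p.name, c.amount FROM customers p JOIN purchases c ON c.customer_id = p.id

Result:
id | name  | amount 
---+-------+--------
1  | Grace | 1026.86
2  | Dave  | 481.87 
3  | Frank | 242.79 
4  | Alice | 1860.46
5  | Grace | 1137.99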